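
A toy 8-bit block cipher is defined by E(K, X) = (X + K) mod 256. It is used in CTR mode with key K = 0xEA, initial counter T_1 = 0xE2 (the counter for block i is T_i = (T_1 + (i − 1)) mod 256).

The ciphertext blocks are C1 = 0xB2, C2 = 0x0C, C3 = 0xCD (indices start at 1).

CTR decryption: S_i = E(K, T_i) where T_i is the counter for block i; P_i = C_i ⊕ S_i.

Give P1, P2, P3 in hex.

P1 = 0x7E, P2 = 0xC1, P3 = 0x03

P1: T = 0xE2, S = E(K, T) = 0xCC; 0xB2 ⊕ 0xCC = 0x7E.
P2: T = 0xE3, S = E(K, T) = 0xCD; 0x0C ⊕ 0xCD = 0xC1.
P3: T = 0xE4, S = E(K, T) = 0xCE; 0xCD ⊕ 0xCE = 0x03.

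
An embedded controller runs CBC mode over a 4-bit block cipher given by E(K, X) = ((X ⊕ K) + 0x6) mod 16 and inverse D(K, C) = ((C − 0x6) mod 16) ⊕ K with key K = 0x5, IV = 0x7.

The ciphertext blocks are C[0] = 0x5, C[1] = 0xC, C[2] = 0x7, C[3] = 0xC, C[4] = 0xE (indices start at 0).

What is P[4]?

CBC decryption: P_i = D(K, C_i) ⊕ C_{i−1}, with C_{−1} = IV.
P[4]: D(K, 0xE) = 0xD; 0xD ⊕ 0xC = 0x1.

P[4] = 0x1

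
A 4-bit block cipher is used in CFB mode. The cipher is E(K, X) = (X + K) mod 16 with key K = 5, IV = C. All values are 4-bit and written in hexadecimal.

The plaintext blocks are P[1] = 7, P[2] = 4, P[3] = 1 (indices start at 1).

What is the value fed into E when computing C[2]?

CFB encryption: C_i = P_i ⊕ E(K, C_{i−1}), with C_{0} = IV.
C[1]: E(K, C) = 1; 7 ⊕ 1 = 6.
C[2]: E(K, 6) = B; 4 ⊕ B = F.
So the input to E for block [2] is 6.

6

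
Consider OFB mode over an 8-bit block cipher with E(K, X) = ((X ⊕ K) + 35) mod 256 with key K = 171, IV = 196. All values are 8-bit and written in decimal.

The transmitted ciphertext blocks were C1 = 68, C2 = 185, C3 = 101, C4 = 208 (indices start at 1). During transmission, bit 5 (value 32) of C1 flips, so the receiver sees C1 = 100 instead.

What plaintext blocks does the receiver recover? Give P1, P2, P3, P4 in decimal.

P1 = 246, P2 = 229, P3 = 127, P4 = 4

OFB decryption: S_i = E(K, S_{i−1}) with S_{0} = IV; P_i = C_i ⊕ S_i.
Only C1 changed, to 100. In OFB, a change in C_i flips the same bit in P_i only; the keystream is unaffected. Decrypting the received ciphertext:
P1: S = E(K, 196) = 146; 100 ⊕ 146 = 246.
P2: S = E(K, 146) = 92; 185 ⊕ 92 = 229.
P3: S = E(K, 92) = 26; 101 ⊕ 26 = 127.
P4: S = E(K, 26) = 212; 208 ⊕ 212 = 4.
Blocks that differ from the original plaintext: P1.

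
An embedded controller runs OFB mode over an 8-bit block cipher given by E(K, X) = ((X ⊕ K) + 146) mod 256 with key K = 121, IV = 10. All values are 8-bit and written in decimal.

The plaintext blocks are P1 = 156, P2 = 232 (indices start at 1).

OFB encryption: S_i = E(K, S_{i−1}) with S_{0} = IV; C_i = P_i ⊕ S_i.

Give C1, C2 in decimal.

C1 = 153, C2 = 230

C1: S = E(K, 10) = 5; 156 ⊕ 5 = 153.
C2: S = E(K, 5) = 14; 232 ⊕ 14 = 230.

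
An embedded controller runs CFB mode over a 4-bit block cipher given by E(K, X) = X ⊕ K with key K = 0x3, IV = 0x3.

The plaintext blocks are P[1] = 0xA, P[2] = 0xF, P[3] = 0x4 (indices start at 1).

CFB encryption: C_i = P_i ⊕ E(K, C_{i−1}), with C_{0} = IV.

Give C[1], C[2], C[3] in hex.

C[1] = 0xA, C[2] = 0x6, C[3] = 0x1

C[1]: E(K, 0x3) = 0x0; 0xA ⊕ 0x0 = 0xA.
C[2]: E(K, 0xA) = 0x9; 0xF ⊕ 0x9 = 0x6.
C[3]: E(K, 0x6) = 0x5; 0x4 ⊕ 0x5 = 0x1.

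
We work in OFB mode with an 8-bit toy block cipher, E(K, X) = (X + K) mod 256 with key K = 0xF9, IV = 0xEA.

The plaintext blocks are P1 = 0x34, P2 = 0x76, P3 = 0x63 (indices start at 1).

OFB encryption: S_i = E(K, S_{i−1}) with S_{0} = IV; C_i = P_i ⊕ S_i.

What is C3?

C3 = 0xB6

C1: S = E(K, 0xEA) = 0xE3; 0x34 ⊕ 0xE3 = 0xD7.
C2: S = E(K, 0xE3) = 0xDC; 0x76 ⊕ 0xDC = 0xAA.
C3: S = E(K, 0xDC) = 0xD5; 0x63 ⊕ 0xD5 = 0xB6.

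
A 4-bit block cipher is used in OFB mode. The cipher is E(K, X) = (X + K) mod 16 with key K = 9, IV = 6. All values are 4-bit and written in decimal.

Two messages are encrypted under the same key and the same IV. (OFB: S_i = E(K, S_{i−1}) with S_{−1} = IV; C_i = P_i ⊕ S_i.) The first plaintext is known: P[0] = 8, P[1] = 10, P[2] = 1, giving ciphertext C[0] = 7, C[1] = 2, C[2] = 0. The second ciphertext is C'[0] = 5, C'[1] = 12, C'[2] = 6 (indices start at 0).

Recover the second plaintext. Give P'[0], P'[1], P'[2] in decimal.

P'[0] = 10, P'[1] = 4, P'[2] = 7

In OFB with a reused IV, both messages share the same keystream S_i, so C_i ⊕ C'_i = P_i ⊕ P'_i and thus P'_i = P_i ⊕ C_i ⊕ C'_i.
P'[0]: 8 ⊕ 7 ⊕ 5 = 10.
P'[1]: 10 ⊕ 2 ⊕ 12 = 4.
P'[2]: 1 ⊕ 0 ⊕ 6 = 7.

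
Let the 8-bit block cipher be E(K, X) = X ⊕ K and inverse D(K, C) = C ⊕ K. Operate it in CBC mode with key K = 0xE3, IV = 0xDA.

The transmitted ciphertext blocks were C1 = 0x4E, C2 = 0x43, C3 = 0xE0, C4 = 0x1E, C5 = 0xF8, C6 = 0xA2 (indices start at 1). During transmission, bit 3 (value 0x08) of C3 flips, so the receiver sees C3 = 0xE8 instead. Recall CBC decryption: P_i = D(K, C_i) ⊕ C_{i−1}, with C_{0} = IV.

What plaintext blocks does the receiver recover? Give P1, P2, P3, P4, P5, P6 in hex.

P1 = 0x77, P2 = 0xEE, P3 = 0x48, P4 = 0x15, P5 = 0x05, P6 = 0xB9

Only C3 changed, to 0xE8. In CBC, a change in C_i garbles P_i and flips the same bit in P_{i+1}. Decrypting the received ciphertext:
P1: D(K, 0x4E) = 0xAD; 0xAD ⊕ 0xDA = 0x77.
P2: D(K, 0x43) = 0xA0; 0xA0 ⊕ 0x4E = 0xEE.
P3: D(K, 0xE8) = 0x0B; 0x0B ⊕ 0x43 = 0x48.
P4: D(K, 0x1E) = 0xFD; 0xFD ⊕ 0xE8 = 0x15.
P5: D(K, 0xF8) = 0x1B; 0x1B ⊕ 0x1E = 0x05.
P6: D(K, 0xA2) = 0x41; 0x41 ⊕ 0xF8 = 0xB9.
Blocks that differ from the original plaintext: P3, P4.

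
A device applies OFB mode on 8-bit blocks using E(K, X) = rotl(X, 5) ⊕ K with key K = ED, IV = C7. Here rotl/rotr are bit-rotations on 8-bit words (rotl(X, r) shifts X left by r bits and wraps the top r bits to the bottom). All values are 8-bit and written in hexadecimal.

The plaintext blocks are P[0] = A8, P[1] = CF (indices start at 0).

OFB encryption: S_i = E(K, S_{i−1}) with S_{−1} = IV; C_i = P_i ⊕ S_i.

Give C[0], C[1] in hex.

C[0]: S = E(K, C7) = 15; A8 ⊕ 15 = BD.
C[1]: S = E(K, 15) = 4F; CF ⊕ 4F = 80.

C[0] = BD, C[1] = 80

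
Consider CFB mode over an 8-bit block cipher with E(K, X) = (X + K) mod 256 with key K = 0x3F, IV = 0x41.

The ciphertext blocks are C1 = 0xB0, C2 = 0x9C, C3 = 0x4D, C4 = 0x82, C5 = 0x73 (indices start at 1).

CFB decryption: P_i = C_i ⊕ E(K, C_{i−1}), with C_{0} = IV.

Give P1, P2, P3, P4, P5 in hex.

P1 = 0x30, P2 = 0x73, P3 = 0x96, P4 = 0x0E, P5 = 0xB2

P1: E(K, 0x41) = 0x80; 0xB0 ⊕ 0x80 = 0x30.
P2: E(K, 0xB0) = 0xEF; 0x9C ⊕ 0xEF = 0x73.
P3: E(K, 0x9C) = 0xDB; 0x4D ⊕ 0xDB = 0x96.
P4: E(K, 0x4D) = 0x8C; 0x82 ⊕ 0x8C = 0x0E.
P5: E(K, 0x82) = 0xC1; 0x73 ⊕ 0xC1 = 0xB2.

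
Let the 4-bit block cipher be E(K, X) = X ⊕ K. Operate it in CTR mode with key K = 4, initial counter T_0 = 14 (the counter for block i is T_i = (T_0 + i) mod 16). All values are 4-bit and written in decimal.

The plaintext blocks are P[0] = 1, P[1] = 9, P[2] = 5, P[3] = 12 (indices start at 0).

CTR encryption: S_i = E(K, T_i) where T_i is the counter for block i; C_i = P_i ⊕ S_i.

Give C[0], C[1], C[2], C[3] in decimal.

C[0]: T = 14, S = E(K, T) = 10; 1 ⊕ 10 = 11.
C[1]: T = 15, S = E(K, T) = 11; 9 ⊕ 11 = 2.
C[2]: T = 0, S = E(K, T) = 4; 5 ⊕ 4 = 1.
C[3]: T = 1, S = E(K, T) = 5; 12 ⊕ 5 = 9.

C[0] = 11, C[1] = 2, C[2] = 1, C[3] = 9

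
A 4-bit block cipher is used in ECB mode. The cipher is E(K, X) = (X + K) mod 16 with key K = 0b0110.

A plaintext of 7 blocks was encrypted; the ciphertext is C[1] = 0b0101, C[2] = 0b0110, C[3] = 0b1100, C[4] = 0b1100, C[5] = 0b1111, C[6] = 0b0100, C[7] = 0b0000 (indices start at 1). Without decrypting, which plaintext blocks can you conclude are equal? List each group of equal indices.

ECB encrypts each block independently with the same key, so equal ciphertext blocks imply equal plaintext blocks.
C[3] = C[4] = 0b1100, so P[3] = P[4].

P[3] = P[4]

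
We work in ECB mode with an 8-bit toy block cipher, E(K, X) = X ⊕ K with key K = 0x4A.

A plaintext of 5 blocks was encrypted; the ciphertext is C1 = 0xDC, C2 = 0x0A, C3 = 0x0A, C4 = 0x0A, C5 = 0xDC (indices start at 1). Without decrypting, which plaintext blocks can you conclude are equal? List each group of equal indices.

P1 = P5; P2 = P3 = P4

ECB encrypts each block independently with the same key, so equal ciphertext blocks imply equal plaintext blocks.
C1 = C5 = 0xDC, so P1 = P5.
C2 = C3 = C4 = 0x0A, so P2 = P3 = P4.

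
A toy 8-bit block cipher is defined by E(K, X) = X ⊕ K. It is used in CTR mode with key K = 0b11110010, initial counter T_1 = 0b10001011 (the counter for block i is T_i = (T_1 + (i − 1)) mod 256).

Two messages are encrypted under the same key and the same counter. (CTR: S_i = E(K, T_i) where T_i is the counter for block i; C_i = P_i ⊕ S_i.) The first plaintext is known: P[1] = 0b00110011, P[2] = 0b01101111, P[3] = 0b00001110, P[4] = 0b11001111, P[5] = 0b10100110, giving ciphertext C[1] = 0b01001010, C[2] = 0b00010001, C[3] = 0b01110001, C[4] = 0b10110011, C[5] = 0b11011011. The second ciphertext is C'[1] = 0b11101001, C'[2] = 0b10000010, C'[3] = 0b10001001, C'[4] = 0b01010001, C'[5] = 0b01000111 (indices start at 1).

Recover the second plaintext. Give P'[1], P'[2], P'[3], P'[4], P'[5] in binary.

In CTR with a reused counter, both messages share the same keystream S_i, so C_i ⊕ C'_i = P_i ⊕ P'_i and thus P'_i = P_i ⊕ C_i ⊕ C'_i.
P'[1]: 0b00110011 ⊕ 0b01001010 ⊕ 0b11101001 = 0b10010000.
P'[2]: 0b01101111 ⊕ 0b00010001 ⊕ 0b10000010 = 0b11111100.
P'[3]: 0b00001110 ⊕ 0b01110001 ⊕ 0b10001001 = 0b11110110.
P'[4]: 0b11001111 ⊕ 0b10110011 ⊕ 0b01010001 = 0b00101101.
P'[5]: 0b10100110 ⊕ 0b11011011 ⊕ 0b01000111 = 0b00111010.

P'[1] = 0b10010000, P'[2] = 0b11111100, P'[3] = 0b11110110, P'[4] = 0b00101101, P'[5] = 0b00111010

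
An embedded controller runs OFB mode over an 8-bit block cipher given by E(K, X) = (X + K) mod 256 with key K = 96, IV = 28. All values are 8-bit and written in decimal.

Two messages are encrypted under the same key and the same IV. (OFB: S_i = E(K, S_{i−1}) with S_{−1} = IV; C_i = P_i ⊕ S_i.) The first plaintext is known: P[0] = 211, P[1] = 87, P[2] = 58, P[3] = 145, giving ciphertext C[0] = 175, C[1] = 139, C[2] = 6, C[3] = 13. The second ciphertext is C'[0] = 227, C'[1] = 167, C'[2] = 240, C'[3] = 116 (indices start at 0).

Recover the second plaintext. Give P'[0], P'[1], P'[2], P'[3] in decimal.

P'[0] = 159, P'[1] = 123, P'[2] = 204, P'[3] = 232

In OFB with a reused IV, both messages share the same keystream S_i, so C_i ⊕ C'_i = P_i ⊕ P'_i and thus P'_i = P_i ⊕ C_i ⊕ C'_i.
P'[0]: 211 ⊕ 175 ⊕ 227 = 159.
P'[1]: 87 ⊕ 139 ⊕ 167 = 123.
P'[2]: 58 ⊕ 6 ⊕ 240 = 204.
P'[3]: 145 ⊕ 13 ⊕ 116 = 232.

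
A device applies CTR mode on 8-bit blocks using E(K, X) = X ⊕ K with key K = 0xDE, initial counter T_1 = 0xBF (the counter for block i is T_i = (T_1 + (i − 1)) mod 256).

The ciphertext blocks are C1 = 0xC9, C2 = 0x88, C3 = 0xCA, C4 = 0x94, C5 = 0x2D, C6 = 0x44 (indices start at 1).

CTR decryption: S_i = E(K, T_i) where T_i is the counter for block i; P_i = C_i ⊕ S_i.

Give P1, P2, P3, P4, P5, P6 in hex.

P1 = 0xA8, P2 = 0x96, P3 = 0xD5, P4 = 0x88, P5 = 0x30, P6 = 0x5E

P1: T = 0xBF, S = E(K, T) = 0x61; 0xC9 ⊕ 0x61 = 0xA8.
P2: T = 0xC0, S = E(K, T) = 0x1E; 0x88 ⊕ 0x1E = 0x96.
P3: T = 0xC1, S = E(K, T) = 0x1F; 0xCA ⊕ 0x1F = 0xD5.
P4: T = 0xC2, S = E(K, T) = 0x1C; 0x94 ⊕ 0x1C = 0x88.
P5: T = 0xC3, S = E(K, T) = 0x1D; 0x2D ⊕ 0x1D = 0x30.
P6: T = 0xC4, S = E(K, T) = 0x1A; 0x44 ⊕ 0x1A = 0x5E.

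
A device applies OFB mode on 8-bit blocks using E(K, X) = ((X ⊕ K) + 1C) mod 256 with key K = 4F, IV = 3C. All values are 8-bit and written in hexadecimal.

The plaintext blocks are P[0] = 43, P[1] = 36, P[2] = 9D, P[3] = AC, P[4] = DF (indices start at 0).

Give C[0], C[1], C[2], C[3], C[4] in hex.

OFB encryption: S_i = E(K, S_{i−1}) with S_{−1} = IV; C_i = P_i ⊕ S_i.
C[0]: S = E(K, 3C) = 8F; 43 ⊕ 8F = CC.
C[1]: S = E(K, 8F) = DC; 36 ⊕ DC = EA.
C[2]: S = E(K, DC) = AF; 9D ⊕ AF = 32.
C[3]: S = E(K, AF) = FC; AC ⊕ FC = 50.
C[4]: S = E(K, FC) = CF; DF ⊕ CF = 10.

C[0] = CC, C[1] = EA, C[2] = 32, C[3] = 50, C[4] = 10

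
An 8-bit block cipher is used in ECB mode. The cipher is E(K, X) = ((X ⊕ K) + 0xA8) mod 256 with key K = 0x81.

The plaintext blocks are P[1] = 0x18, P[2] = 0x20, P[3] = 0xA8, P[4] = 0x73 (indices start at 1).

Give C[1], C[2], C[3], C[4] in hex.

ECB encryption: C_i = E(K, P_i).
C[1]: E(K, 0x18) = 0x41.
C[2]: E(K, 0x20) = 0x49.
C[3]: E(K, 0xA8) = 0xD1.
C[4]: E(K, 0x73) = 0x9A.

C[1] = 0x41, C[2] = 0x49, C[3] = 0xD1, C[4] = 0x9A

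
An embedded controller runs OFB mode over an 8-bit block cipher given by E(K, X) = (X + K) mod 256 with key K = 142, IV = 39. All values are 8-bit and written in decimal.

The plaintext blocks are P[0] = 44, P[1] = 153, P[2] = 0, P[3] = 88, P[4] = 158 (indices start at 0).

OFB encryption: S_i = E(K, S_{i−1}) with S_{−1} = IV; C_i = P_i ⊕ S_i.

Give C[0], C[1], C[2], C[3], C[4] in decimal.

C[0]: S = E(K, 39) = 181; 44 ⊕ 181 = 153.
C[1]: S = E(K, 181) = 67; 153 ⊕ 67 = 218.
C[2]: S = E(K, 67) = 209; 0 ⊕ 209 = 209.
C[3]: S = E(K, 209) = 95; 88 ⊕ 95 = 7.
C[4]: S = E(K, 95) = 237; 158 ⊕ 237 = 115.

C[0] = 153, C[1] = 218, C[2] = 209, C[3] = 7, C[4] = 115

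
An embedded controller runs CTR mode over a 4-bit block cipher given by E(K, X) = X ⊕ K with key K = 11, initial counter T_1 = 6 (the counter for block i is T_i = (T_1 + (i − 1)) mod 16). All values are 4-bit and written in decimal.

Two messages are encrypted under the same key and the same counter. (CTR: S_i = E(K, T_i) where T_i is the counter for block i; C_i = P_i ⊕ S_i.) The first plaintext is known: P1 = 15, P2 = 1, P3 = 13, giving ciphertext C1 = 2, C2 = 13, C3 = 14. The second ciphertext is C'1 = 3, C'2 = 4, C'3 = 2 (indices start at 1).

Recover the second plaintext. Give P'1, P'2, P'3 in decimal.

P'1 = 14, P'2 = 8, P'3 = 1

In CTR with a reused counter, both messages share the same keystream S_i, so C_i ⊕ C'_i = P_i ⊕ P'_i and thus P'_i = P_i ⊕ C_i ⊕ C'_i.
P'1: 15 ⊕ 2 ⊕ 3 = 14.
P'2: 1 ⊕ 13 ⊕ 4 = 8.
P'3: 13 ⊕ 14 ⊕ 2 = 1.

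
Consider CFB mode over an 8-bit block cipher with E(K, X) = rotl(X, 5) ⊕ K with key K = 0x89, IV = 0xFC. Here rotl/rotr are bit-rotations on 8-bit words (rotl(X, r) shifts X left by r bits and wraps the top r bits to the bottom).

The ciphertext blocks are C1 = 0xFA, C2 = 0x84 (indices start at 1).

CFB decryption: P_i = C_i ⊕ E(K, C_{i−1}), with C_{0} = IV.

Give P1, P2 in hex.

P1 = 0xEC, P2 = 0x52

P1: E(K, 0xFC) = 0x16; 0xFA ⊕ 0x16 = 0xEC.
P2: E(K, 0xFA) = 0xD6; 0x84 ⊕ 0xD6 = 0x52.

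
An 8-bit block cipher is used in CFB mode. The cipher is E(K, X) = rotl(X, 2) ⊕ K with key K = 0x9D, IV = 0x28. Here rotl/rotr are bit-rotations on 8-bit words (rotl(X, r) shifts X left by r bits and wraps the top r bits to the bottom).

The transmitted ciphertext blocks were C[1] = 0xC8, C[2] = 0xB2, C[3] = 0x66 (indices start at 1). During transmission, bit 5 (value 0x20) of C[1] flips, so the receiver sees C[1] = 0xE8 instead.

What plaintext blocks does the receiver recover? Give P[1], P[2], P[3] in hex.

CFB decryption: P_i = C_i ⊕ E(K, C_{i−1}), with C_{0} = IV.
Only C[1] changed, to 0xE8. In CFB, a change in C_i flips the same bit in P_i and garbles P_{i+1}. Decrypting the received ciphertext:
P[1]: E(K, 0x28) = 0x3D; 0xE8 ⊕ 0x3D = 0xD5.
P[2]: E(K, 0xE8) = 0x3E; 0xB2 ⊕ 0x3E = 0x8C.
P[3]: E(K, 0xB2) = 0x57; 0x66 ⊕ 0x57 = 0x31.
Blocks that differ from the original plaintext: P[1], P[2].

P[1] = 0xD5, P[2] = 0x8C, P[3] = 0x31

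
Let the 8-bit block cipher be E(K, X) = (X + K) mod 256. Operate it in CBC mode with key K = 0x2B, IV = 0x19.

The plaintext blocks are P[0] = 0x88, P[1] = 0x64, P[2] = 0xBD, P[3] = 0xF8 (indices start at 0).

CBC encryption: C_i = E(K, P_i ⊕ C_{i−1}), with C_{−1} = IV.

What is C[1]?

C[0]: P[0] ⊕ 0x19 = 0x91; E(K, 0x91) = 0xBC.
C[1]: P[1] ⊕ 0xBC = 0xD8; E(K, 0xD8) = 0x03.

C[1] = 0x03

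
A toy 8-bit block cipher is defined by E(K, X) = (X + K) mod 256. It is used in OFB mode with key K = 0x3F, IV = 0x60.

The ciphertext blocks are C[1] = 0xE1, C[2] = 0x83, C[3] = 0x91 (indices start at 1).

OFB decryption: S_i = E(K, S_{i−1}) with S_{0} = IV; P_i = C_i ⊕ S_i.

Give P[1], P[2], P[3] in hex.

P[1]: S = E(K, 0x60) = 0x9F; 0xE1 ⊕ 0x9F = 0x7E.
P[2]: S = E(K, 0x9F) = 0xDE; 0x83 ⊕ 0xDE = 0x5D.
P[3]: S = E(K, 0xDE) = 0x1D; 0x91 ⊕ 0x1D = 0x8C.

P[1] = 0x7E, P[2] = 0x5D, P[3] = 0x8C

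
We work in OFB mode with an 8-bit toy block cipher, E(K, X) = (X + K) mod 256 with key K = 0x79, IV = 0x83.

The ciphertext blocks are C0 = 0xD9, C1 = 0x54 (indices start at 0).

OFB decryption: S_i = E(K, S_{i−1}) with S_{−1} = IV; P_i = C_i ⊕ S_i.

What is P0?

P0 = 0x25

P0: S = E(K, 0x83) = 0xFC; 0xD9 ⊕ 0xFC = 0x25.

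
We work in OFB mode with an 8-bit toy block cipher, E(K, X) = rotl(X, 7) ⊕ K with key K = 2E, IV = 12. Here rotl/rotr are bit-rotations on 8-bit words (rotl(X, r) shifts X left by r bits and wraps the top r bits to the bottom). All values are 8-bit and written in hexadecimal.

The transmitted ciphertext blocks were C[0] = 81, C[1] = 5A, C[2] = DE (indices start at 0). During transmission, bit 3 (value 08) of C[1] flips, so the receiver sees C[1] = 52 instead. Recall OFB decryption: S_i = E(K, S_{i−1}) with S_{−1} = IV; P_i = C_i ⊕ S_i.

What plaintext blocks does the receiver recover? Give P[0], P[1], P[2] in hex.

P[0] = A6, P[1] = EF, P[2] = 2E

Only C[1] changed, to 52. In OFB, a change in C_i flips the same bit in P_i only; the keystream is unaffected. Decrypting the received ciphertext:
P[0]: S = E(K, 12) = 27; 81 ⊕ 27 = A6.
P[1]: S = E(K, 27) = BD; 52 ⊕ BD = EF.
P[2]: S = E(K, BD) = F0; DE ⊕ F0 = 2E.
Blocks that differ from the original plaintext: P[1].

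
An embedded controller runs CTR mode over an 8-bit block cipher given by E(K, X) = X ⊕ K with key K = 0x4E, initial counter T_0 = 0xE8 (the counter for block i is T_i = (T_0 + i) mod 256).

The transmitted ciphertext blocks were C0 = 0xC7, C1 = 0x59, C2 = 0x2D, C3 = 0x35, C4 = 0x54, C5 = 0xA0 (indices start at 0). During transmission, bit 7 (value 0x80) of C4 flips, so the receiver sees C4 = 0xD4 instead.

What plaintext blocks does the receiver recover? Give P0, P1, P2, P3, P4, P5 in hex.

CTR decryption: S_i = E(K, T_i) where T_i is the counter for block i; P_i = C_i ⊕ S_i.
Only C4 changed, to 0xD4. In CTR, a change in C_i flips the same bit in P_i only; the keystream is unaffected. Decrypting the received ciphertext:
P0: T = 0xE8, S = E(K, T) = 0xA6; 0xC7 ⊕ 0xA6 = 0x61.
P1: T = 0xE9, S = E(K, T) = 0xA7; 0x59 ⊕ 0xA7 = 0xFE.
P2: T = 0xEA, S = E(K, T) = 0xA4; 0x2D ⊕ 0xA4 = 0x89.
P3: T = 0xEB, S = E(K, T) = 0xA5; 0x35 ⊕ 0xA5 = 0x90.
P4: T = 0xEC, S = E(K, T) = 0xA2; 0xD4 ⊕ 0xA2 = 0x76.
P5: T = 0xED, S = E(K, T) = 0xA3; 0xA0 ⊕ 0xA3 = 0x03.
Blocks that differ from the original plaintext: P4.

P0 = 0x61, P1 = 0xFE, P2 = 0x89, P3 = 0x90, P4 = 0x76, P5 = 0x03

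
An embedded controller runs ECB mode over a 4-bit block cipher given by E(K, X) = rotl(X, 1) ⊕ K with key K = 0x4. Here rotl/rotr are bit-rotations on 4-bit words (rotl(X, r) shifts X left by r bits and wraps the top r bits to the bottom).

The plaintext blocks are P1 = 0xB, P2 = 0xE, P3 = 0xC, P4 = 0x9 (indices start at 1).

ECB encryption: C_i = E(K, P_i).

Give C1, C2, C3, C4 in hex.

C1: E(K, 0xB) = 0x3.
C2: E(K, 0xE) = 0x9.
C3: E(K, 0xC) = 0xD.
C4: E(K, 0x9) = 0x7.

C1 = 0x3, C2 = 0x9, C3 = 0xD, C4 = 0x7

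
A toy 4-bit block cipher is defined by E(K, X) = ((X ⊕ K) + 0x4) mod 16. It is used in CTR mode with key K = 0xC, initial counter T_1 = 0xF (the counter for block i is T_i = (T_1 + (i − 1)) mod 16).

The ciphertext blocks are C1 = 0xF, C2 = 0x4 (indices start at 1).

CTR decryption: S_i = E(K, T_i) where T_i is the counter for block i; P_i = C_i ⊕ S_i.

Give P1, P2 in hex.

P1 = 0x8, P2 = 0x4

P1: T = 0xF, S = E(K, T) = 0x7; 0xF ⊕ 0x7 = 0x8.
P2: T = 0x0, S = E(K, T) = 0x0; 0x4 ⊕ 0x0 = 0x4.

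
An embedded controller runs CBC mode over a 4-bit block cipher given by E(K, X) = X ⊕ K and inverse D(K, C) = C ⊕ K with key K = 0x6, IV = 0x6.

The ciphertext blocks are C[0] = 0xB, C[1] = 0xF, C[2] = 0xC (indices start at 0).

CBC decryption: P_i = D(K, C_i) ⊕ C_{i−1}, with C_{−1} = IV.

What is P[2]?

P[2] = 0x5

P[2]: D(K, 0xC) = 0xA; 0xA ⊕ 0xF = 0x5.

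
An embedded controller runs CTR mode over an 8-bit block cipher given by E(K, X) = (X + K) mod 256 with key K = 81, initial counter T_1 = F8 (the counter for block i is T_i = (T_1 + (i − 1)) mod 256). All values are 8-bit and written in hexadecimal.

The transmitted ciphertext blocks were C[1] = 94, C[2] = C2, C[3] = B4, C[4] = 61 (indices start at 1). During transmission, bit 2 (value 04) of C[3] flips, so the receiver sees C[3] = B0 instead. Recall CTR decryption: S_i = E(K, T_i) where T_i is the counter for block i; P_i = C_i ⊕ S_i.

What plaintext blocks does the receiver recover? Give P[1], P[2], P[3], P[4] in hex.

P[1] = ED, P[2] = B8, P[3] = CB, P[4] = 1D

Only C[3] changed, to B0. In CTR, a change in C_i flips the same bit in P_i only; the keystream is unaffected. Decrypting the received ciphertext:
P[1]: T = F8, S = E(K, T) = 79; 94 ⊕ 79 = ED.
P[2]: T = F9, S = E(K, T) = 7A; C2 ⊕ 7A = B8.
P[3]: T = FA, S = E(K, T) = 7B; B0 ⊕ 7B = CB.
P[4]: T = FB, S = E(K, T) = 7C; 61 ⊕ 7C = 1D.
Blocks that differ from the original plaintext: P[3].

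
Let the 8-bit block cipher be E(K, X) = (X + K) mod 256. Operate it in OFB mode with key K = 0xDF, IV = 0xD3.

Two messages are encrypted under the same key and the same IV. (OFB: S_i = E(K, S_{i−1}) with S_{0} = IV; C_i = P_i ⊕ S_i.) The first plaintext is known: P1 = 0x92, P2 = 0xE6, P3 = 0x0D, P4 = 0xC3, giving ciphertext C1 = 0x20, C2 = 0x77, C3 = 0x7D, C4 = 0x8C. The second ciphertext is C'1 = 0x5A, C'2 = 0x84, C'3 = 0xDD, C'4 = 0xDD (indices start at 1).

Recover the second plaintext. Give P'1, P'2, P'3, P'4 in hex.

P'1 = 0xE8, P'2 = 0x15, P'3 = 0xAD, P'4 = 0x92

In OFB with a reused IV, both messages share the same keystream S_i, so C_i ⊕ C'_i = P_i ⊕ P'_i and thus P'_i = P_i ⊕ C_i ⊕ C'_i.
P'1: 0x92 ⊕ 0x20 ⊕ 0x5A = 0xE8.
P'2: 0xE6 ⊕ 0x77 ⊕ 0x84 = 0x15.
P'3: 0x0D ⊕ 0x7D ⊕ 0xDD = 0xAD.
P'4: 0xC3 ⊕ 0x8C ⊕ 0xDD = 0x92.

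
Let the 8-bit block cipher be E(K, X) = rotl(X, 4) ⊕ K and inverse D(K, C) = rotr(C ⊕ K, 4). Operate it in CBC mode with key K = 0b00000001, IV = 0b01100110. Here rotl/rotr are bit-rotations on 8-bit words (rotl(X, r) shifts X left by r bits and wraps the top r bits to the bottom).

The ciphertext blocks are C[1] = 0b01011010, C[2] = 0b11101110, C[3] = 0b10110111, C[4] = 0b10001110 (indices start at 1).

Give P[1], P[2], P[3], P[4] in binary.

CBC decryption: P_i = D(K, C_i) ⊕ C_{i−1}, with C_{0} = IV.
P[1]: D(K, 0b01011010) = 0b10110101; 0b10110101 ⊕ 0b01100110 = 0b11010011.
P[2]: D(K, 0b11101110) = 0b11111110; 0b11111110 ⊕ 0b01011010 = 0b10100100.
P[3]: D(K, 0b10110111) = 0b01101011; 0b01101011 ⊕ 0b11101110 = 0b10000101.
P[4]: D(K, 0b10001110) = 0b11111000; 0b11111000 ⊕ 0b10110111 = 0b01001111.

P[1] = 0b11010011, P[2] = 0b10100100, P[3] = 0b10000101, P[4] = 0b01001111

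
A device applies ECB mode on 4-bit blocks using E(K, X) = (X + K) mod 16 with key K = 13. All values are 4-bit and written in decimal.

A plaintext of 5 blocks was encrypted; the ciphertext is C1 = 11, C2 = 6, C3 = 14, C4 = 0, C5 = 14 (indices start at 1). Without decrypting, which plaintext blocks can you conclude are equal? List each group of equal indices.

P3 = P5

ECB encrypts each block independently with the same key, so equal ciphertext blocks imply equal plaintext blocks.
C3 = C5 = 14, so P3 = P5.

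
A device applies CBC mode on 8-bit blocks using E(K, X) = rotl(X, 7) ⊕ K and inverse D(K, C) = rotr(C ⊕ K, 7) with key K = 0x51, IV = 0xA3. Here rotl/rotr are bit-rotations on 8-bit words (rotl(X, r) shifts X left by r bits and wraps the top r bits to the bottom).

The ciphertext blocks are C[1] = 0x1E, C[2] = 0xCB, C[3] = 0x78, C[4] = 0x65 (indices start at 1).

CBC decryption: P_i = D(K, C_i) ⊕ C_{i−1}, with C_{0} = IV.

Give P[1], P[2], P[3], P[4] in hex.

P[1] = 0x3D, P[2] = 0x2B, P[3] = 0x99, P[4] = 0x10

P[1]: D(K, 0x1E) = 0x9E; 0x9E ⊕ 0xA3 = 0x3D.
P[2]: D(K, 0xCB) = 0x35; 0x35 ⊕ 0x1E = 0x2B.
P[3]: D(K, 0x78) = 0x52; 0x52 ⊕ 0xCB = 0x99.
P[4]: D(K, 0x65) = 0x68; 0x68 ⊕ 0x78 = 0x10.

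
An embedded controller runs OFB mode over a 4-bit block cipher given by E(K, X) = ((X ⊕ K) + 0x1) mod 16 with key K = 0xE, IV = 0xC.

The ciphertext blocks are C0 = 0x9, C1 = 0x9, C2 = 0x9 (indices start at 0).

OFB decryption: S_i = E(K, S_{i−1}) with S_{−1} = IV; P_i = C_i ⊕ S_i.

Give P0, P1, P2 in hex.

P0: S = E(K, 0xC) = 0x3; 0x9 ⊕ 0x3 = 0xA.
P1: S = E(K, 0x3) = 0xE; 0x9 ⊕ 0xE = 0x7.
P2: S = E(K, 0xE) = 0x1; 0x9 ⊕ 0x1 = 0x8.

P0 = 0xA, P1 = 0x7, P2 = 0x8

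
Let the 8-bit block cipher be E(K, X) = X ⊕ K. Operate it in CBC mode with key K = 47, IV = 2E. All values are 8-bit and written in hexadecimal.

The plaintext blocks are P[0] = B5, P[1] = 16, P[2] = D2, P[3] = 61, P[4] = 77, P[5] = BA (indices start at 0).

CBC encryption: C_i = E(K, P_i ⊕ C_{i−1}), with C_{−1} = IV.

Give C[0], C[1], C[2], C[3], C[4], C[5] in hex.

C[0] = DC, C[1] = 8D, C[2] = 18, C[3] = 3E, C[4] = 0E, C[5] = F3

C[0]: P[0] ⊕ 2E = 9B; E(K, 9B) = DC.
C[1]: P[1] ⊕ DC = CA; E(K, CA) = 8D.
C[2]: P[2] ⊕ 8D = 5F; E(K, 5F) = 18.
C[3]: P[3] ⊕ 18 = 79; E(K, 79) = 3E.
C[4]: P[4] ⊕ 3E = 49; E(K, 49) = 0E.
C[5]: P[5] ⊕ 0E = B4; E(K, B4) = F3.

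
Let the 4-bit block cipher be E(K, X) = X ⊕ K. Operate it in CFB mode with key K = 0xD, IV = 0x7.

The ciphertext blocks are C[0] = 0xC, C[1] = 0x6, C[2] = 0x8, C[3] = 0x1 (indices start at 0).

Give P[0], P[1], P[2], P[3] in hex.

P[0] = 0x6, P[1] = 0x7, P[2] = 0x3, P[3] = 0x4

CFB decryption: P_i = C_i ⊕ E(K, C_{i−1}), with C_{−1} = IV.
P[0]: E(K, 0x7) = 0xA; 0xC ⊕ 0xA = 0x6.
P[1]: E(K, 0xC) = 0x1; 0x6 ⊕ 0x1 = 0x7.
P[2]: E(K, 0x6) = 0xB; 0x8 ⊕ 0xB = 0x3.
P[3]: E(K, 0x8) = 0x5; 0x1 ⊕ 0x5 = 0x4.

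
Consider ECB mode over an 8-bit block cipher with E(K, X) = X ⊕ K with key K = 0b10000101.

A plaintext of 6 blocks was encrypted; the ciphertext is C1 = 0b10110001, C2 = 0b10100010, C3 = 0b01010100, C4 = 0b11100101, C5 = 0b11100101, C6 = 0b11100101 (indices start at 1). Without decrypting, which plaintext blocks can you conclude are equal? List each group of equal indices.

ECB encrypts each block independently with the same key, so equal ciphertext blocks imply equal plaintext blocks.
C4 = C5 = C6 = 0b11100101, so P4 = P5 = P6.

P4 = P5 = P6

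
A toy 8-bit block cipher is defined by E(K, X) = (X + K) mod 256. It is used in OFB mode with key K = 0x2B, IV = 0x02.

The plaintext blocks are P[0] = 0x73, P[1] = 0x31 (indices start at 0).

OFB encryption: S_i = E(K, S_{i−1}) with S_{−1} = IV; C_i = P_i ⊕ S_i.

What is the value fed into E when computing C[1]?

C[0]: S = E(K, 0x02) = 0x2D; 0x73 ⊕ 0x2D = 0x5E.
C[1]: S = E(K, 0x2D) = 0x58; 0x31 ⊕ 0x58 = 0x69.
So the input to E for block [1] is 0x2D.

0x2D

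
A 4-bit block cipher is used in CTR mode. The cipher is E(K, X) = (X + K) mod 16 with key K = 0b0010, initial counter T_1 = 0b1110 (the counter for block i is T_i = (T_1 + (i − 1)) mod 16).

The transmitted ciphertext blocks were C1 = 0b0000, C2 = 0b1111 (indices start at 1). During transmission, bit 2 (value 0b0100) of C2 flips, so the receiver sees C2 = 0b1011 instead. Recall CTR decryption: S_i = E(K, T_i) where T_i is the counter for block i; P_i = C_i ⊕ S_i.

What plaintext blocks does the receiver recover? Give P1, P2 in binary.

Only C2 changed, to 0b1011. In CTR, a change in C_i flips the same bit in P_i only; the keystream is unaffected. Decrypting the received ciphertext:
P1: T = 0b1110, S = E(K, T) = 0b0000; 0b0000 ⊕ 0b0000 = 0b0000.
P2: T = 0b1111, S = E(K, T) = 0b0001; 0b1011 ⊕ 0b0001 = 0b1010.
Blocks that differ from the original plaintext: P2.

P1 = 0b0000, P2 = 0b1010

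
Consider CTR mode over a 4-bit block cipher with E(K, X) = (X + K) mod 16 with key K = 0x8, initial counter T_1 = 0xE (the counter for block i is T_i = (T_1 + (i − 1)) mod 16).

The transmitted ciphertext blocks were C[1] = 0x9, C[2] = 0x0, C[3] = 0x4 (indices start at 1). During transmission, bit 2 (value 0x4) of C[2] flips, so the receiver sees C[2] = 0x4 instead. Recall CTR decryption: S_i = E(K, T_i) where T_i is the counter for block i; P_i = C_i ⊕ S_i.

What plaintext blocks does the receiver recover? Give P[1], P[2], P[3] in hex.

Only C[2] changed, to 0x4. In CTR, a change in C_i flips the same bit in P_i only; the keystream is unaffected. Decrypting the received ciphertext:
P[1]: T = 0xE, S = E(K, T) = 0x6; 0x9 ⊕ 0x6 = 0xF.
P[2]: T = 0xF, S = E(K, T) = 0x7; 0x4 ⊕ 0x7 = 0x3.
P[3]: T = 0x0, S = E(K, T) = 0x8; 0x4 ⊕ 0x8 = 0xC.
Blocks that differ from the original plaintext: P[2].

P[1] = 0xF, P[2] = 0x3, P[3] = 0xC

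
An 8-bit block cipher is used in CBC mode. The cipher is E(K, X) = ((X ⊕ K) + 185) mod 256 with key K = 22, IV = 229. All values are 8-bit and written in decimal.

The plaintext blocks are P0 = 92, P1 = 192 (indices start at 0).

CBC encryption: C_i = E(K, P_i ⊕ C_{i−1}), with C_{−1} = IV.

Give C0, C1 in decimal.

C0: P0 ⊕ 229 = 185; E(K, 185) = 104.
C1: P1 ⊕ 104 = 168; E(K, 168) = 119.

C0 = 104, C1 = 119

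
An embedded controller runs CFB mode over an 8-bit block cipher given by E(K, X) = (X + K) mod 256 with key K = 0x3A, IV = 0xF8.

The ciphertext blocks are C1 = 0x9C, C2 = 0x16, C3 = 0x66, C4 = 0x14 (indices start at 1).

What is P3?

CFB decryption: P_i = C_i ⊕ E(K, C_{i−1}), with C_{0} = IV.
P3: E(K, 0x16) = 0x50; 0x66 ⊕ 0x50 = 0x36.

P3 = 0x36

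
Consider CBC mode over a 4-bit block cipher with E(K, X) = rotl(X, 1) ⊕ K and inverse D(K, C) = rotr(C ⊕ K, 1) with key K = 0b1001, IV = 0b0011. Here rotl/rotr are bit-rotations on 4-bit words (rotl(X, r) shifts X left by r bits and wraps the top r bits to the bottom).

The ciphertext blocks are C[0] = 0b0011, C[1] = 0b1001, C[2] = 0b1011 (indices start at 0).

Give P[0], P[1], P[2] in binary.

P[0] = 0b0110, P[1] = 0b0011, P[2] = 0b1000

CBC decryption: P_i = D(K, C_i) ⊕ C_{i−1}, with C_{−1} = IV.
P[0]: D(K, 0b0011) = 0b0101; 0b0101 ⊕ 0b0011 = 0b0110.
P[1]: D(K, 0b1001) = 0b0000; 0b0000 ⊕ 0b0011 = 0b0011.
P[2]: D(K, 0b1011) = 0b0001; 0b0001 ⊕ 0b1001 = 0b1000.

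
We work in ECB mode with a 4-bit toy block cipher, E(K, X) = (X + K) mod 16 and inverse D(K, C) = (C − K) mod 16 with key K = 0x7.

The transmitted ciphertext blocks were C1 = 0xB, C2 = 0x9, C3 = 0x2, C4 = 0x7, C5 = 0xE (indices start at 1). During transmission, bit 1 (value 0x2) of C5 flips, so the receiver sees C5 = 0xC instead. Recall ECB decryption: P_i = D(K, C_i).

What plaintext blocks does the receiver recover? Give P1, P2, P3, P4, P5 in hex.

Only C5 changed, to 0xC. In ECB, a change in C_i affects only P_i. Decrypting the received ciphertext:
P1: D(K, 0xB) = 0x4.
P2: D(K, 0x9) = 0x2.
P3: D(K, 0x2) = 0xB.
P4: D(K, 0x7) = 0x0.
P5: D(K, 0xC) = 0x5.
Blocks that differ from the original plaintext: P5.

P1 = 0x4, P2 = 0x2, P3 = 0xB, P4 = 0x0, P5 = 0x5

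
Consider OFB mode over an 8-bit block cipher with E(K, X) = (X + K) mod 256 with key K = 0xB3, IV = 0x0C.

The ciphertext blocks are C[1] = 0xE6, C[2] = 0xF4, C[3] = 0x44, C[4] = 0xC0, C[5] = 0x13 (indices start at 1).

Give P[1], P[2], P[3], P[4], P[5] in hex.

P[1] = 0x59, P[2] = 0x86, P[3] = 0x61, P[4] = 0x18, P[5] = 0x98

OFB decryption: S_i = E(K, S_{i−1}) with S_{0} = IV; P_i = C_i ⊕ S_i.
P[1]: S = E(K, 0x0C) = 0xBF; 0xE6 ⊕ 0xBF = 0x59.
P[2]: S = E(K, 0xBF) = 0x72; 0xF4 ⊕ 0x72 = 0x86.
P[3]: S = E(K, 0x72) = 0x25; 0x44 ⊕ 0x25 = 0x61.
P[4]: S = E(K, 0x25) = 0xD8; 0xC0 ⊕ 0xD8 = 0x18.
P[5]: S = E(K, 0xD8) = 0x8B; 0x13 ⊕ 0x8B = 0x98.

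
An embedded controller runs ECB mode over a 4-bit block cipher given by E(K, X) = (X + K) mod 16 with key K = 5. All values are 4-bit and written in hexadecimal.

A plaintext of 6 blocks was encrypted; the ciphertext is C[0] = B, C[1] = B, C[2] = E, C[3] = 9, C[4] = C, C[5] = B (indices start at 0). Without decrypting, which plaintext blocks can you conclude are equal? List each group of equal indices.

P[0] = P[1] = P[5]

ECB encrypts each block independently with the same key, so equal ciphertext blocks imply equal plaintext blocks.
C[0] = C[1] = C[5] = B, so P[0] = P[1] = P[5].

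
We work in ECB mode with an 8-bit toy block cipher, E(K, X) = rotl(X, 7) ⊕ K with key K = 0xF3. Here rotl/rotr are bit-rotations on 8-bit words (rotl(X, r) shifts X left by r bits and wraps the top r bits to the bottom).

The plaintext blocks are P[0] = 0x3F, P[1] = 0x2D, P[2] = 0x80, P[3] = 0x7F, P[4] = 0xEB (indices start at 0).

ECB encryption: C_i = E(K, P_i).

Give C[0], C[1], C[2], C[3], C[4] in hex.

C[0]: E(K, 0x3F) = 0x6C.
C[1]: E(K, 0x2D) = 0x65.
C[2]: E(K, 0x80) = 0xB3.
C[3]: E(K, 0x7F) = 0x4C.
C[4]: E(K, 0xEB) = 0x06.

C[0] = 0x6C, C[1] = 0x65, C[2] = 0xB3, C[3] = 0x4C, C[4] = 0x06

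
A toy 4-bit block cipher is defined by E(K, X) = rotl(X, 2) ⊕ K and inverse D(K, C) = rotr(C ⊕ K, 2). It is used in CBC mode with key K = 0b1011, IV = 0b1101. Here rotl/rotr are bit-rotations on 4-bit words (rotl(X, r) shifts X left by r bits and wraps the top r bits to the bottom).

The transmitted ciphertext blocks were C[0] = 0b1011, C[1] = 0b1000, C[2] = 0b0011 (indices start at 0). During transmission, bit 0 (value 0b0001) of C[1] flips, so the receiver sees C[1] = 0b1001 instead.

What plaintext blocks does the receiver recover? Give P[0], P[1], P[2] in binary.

CBC decryption: P_i = D(K, C_i) ⊕ C_{i−1}, with C_{−1} = IV.
Only C[1] changed, to 0b1001. In CBC, a change in C_i garbles P_i and flips the same bit in P_{i+1}. Decrypting the received ciphertext:
P[0]: D(K, 0b1011) = 0b0000; 0b0000 ⊕ 0b1101 = 0b1101.
P[1]: D(K, 0b1001) = 0b1000; 0b1000 ⊕ 0b1011 = 0b0011.
P[2]: D(K, 0b0011) = 0b0010; 0b0010 ⊕ 0b1001 = 0b1011.
Blocks that differ from the original plaintext: P[1], P[2].

P[0] = 0b1101, P[1] = 0b0011, P[2] = 0b1011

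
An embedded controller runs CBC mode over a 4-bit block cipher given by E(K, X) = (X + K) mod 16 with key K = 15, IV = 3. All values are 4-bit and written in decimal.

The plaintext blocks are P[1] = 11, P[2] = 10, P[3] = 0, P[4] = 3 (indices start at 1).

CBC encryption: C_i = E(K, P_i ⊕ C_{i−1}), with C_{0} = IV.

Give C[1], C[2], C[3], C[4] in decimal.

C[1] = 7, C[2] = 12, C[3] = 11, C[4] = 7

C[1]: P[1] ⊕ 3 = 8; E(K, 8) = 7.
C[2]: P[2] ⊕ 7 = 13; E(K, 13) = 12.
C[3]: P[3] ⊕ 12 = 12; E(K, 12) = 11.
C[4]: P[4] ⊕ 11 = 8; E(K, 8) = 7.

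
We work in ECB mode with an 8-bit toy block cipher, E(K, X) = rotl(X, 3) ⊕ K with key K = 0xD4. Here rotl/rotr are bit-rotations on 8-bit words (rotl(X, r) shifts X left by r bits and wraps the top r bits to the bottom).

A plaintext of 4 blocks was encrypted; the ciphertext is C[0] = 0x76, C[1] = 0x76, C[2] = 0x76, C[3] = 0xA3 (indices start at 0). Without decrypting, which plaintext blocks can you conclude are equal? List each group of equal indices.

P[0] = P[1] = P[2]

ECB encrypts each block independently with the same key, so equal ciphertext blocks imply equal plaintext blocks.
C[0] = C[1] = C[2] = 0x76, so P[0] = P[1] = P[2].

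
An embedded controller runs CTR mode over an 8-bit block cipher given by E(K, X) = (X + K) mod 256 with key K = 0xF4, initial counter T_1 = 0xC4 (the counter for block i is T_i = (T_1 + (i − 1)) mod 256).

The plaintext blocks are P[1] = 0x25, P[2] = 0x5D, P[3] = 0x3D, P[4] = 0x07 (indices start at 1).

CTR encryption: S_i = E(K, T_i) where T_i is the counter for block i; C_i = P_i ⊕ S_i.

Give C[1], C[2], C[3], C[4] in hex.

C[1] = 0x9D, C[2] = 0xE4, C[3] = 0x87, C[4] = 0xBC

C[1]: T = 0xC4, S = E(K, T) = 0xB8; 0x25 ⊕ 0xB8 = 0x9D.
C[2]: T = 0xC5, S = E(K, T) = 0xB9; 0x5D ⊕ 0xB9 = 0xE4.
C[3]: T = 0xC6, S = E(K, T) = 0xBA; 0x3D ⊕ 0xBA = 0x87.
C[4]: T = 0xC7, S = E(K, T) = 0xBB; 0x07 ⊕ 0xBB = 0xBC.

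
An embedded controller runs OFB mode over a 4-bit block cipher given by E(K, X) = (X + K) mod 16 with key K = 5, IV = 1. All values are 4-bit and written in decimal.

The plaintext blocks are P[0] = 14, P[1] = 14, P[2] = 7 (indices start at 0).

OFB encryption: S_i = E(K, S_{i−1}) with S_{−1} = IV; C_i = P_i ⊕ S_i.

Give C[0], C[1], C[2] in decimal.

C[0]: S = E(K, 1) = 6; 14 ⊕ 6 = 8.
C[1]: S = E(K, 6) = 11; 14 ⊕ 11 = 5.
C[2]: S = E(K, 11) = 0; 7 ⊕ 0 = 7.

C[0] = 8, C[1] = 5, C[2] = 7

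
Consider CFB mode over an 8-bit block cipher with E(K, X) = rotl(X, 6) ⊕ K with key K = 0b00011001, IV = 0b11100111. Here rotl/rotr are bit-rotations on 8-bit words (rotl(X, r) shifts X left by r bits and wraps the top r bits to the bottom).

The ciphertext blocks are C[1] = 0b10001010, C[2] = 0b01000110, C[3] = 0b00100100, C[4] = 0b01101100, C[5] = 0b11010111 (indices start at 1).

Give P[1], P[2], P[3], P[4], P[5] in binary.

P[1] = 0b01101010, P[2] = 0b11111101, P[3] = 0b10101100, P[4] = 0b01111100, P[5] = 0b11010101

CFB decryption: P_i = C_i ⊕ E(K, C_{i−1}), with C_{0} = IV.
P[1]: E(K, 0b11100111) = 0b11100000; 0b10001010 ⊕ 0b11100000 = 0b01101010.
P[2]: E(K, 0b10001010) = 0b10111011; 0b01000110 ⊕ 0b10111011 = 0b11111101.
P[3]: E(K, 0b01000110) = 0b10001000; 0b00100100 ⊕ 0b10001000 = 0b10101100.
P[4]: E(K, 0b00100100) = 0b00010000; 0b01101100 ⊕ 0b00010000 = 0b01111100.
P[5]: E(K, 0b01101100) = 0b00000010; 0b11010111 ⊕ 0b00000010 = 0b11010101.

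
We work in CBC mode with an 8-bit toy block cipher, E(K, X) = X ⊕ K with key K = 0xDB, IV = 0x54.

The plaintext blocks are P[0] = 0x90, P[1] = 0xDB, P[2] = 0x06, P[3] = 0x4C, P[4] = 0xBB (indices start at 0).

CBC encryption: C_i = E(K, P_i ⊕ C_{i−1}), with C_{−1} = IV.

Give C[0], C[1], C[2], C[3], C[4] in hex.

C[0]: P[0] ⊕ 0x54 = 0xC4; E(K, 0xC4) = 0x1F.
C[1]: P[1] ⊕ 0x1F = 0xC4; E(K, 0xC4) = 0x1F.
C[2]: P[2] ⊕ 0x1F = 0x19; E(K, 0x19) = 0xC2.
C[3]: P[3] ⊕ 0xC2 = 0x8E; E(K, 0x8E) = 0x55.
C[4]: P[4] ⊕ 0x55 = 0xEE; E(K, 0xEE) = 0x35.

C[0] = 0x1F, C[1] = 0x1F, C[2] = 0xC2, C[3] = 0x55, C[4] = 0x35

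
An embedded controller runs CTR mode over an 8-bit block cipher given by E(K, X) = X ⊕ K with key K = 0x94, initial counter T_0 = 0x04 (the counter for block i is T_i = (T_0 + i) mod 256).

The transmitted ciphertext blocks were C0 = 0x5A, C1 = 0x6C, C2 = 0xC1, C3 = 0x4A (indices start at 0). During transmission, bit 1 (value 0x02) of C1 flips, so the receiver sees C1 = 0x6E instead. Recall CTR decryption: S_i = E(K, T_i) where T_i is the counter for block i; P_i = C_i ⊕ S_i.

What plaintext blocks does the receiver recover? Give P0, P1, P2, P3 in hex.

Only C1 changed, to 0x6E. In CTR, a change in C_i flips the same bit in P_i only; the keystream is unaffected. Decrypting the received ciphertext:
P0: T = 0x04, S = E(K, T) = 0x90; 0x5A ⊕ 0x90 = 0xCA.
P1: T = 0x05, S = E(K, T) = 0x91; 0x6E ⊕ 0x91 = 0xFF.
P2: T = 0x06, S = E(K, T) = 0x92; 0xC1 ⊕ 0x92 = 0x53.
P3: T = 0x07, S = E(K, T) = 0x93; 0x4A ⊕ 0x93 = 0xD9.
Blocks that differ from the original plaintext: P1.

P0 = 0xCA, P1 = 0xFF, P2 = 0x53, P3 = 0xD9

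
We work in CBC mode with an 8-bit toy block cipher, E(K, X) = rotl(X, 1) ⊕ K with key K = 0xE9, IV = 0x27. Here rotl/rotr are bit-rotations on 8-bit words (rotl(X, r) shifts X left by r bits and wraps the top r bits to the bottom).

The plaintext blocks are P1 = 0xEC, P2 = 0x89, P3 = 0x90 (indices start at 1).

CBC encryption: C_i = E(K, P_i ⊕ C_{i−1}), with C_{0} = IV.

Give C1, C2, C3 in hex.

C1 = 0x7E, C2 = 0x06, C3 = 0xC4

C1: P1 ⊕ 0x27 = 0xCB; E(K, 0xCB) = 0x7E.
C2: P2 ⊕ 0x7E = 0xF7; E(K, 0xF7) = 0x06.
C3: P3 ⊕ 0x06 = 0x96; E(K, 0x96) = 0xC4.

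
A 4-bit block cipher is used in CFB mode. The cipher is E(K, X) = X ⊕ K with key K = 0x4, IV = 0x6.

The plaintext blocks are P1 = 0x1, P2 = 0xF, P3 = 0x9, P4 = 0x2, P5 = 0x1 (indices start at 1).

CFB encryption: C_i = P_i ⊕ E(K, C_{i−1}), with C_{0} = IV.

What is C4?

C4 = 0x3

C1: E(K, 0x6) = 0x2; 0x1 ⊕ 0x2 = 0x3.
C2: E(K, 0x3) = 0x7; 0xF ⊕ 0x7 = 0x8.
C3: E(K, 0x8) = 0xC; 0x9 ⊕ 0xC = 0x5.
C4: E(K, 0x5) = 0x1; 0x2 ⊕ 0x1 = 0x3.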